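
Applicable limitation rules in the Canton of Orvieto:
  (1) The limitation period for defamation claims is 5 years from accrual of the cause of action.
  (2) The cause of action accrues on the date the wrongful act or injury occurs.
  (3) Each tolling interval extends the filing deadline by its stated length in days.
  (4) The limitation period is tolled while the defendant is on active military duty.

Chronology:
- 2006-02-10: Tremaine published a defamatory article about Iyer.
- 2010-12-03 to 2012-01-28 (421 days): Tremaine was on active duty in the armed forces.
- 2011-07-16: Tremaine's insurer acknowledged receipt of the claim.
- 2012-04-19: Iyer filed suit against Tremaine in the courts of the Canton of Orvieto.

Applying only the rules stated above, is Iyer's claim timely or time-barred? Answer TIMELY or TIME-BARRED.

The claim accrued on 2006-02-10, when the wrongful act occurred.
Adding the 5 years base period to 2006-02-10 gives a deadline of 2011-02-10, before any tolling.
Because the defendant's active military service ran from 2010-12-03 to 2012-01-28, the deadline is extended by 421 days to 2012-04-06.
Nothing else in the chronology tolls or restarts the period.
Filing on 2012-04-19 missed the 2012-04-06 deadline — the action is time-barred.

TIME-BARRED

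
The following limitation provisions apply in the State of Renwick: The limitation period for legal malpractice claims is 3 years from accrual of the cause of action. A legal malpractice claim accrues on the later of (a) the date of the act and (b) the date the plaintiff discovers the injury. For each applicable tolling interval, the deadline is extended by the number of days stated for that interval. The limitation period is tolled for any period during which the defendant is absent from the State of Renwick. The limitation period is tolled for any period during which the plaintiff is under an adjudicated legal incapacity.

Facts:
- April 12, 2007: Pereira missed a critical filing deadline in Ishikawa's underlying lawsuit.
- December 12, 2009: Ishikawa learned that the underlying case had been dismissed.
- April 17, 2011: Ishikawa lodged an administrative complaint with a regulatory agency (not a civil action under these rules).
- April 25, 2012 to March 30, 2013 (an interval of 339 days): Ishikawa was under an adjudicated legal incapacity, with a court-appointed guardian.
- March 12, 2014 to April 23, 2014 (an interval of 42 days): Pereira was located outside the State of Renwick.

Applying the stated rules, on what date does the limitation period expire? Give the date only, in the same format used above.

Taking the later of the act (April 12, 2007) and discovery (December 12, 2009), the claim accrued on December 12, 2009.
Adding the 3 years base period to December 12, 2009 gives a deadline of December 12, 2012, before any tolling.
The plaintiff's legal incapacity from April 25, 2012 to March 30, 2013 tolled the period for 339 days, extending the deadline to November 16, 2013.
By the time the defendant's absence from the jurisdiction began on March 12, 2014, the limitation period had already expired on November 16, 2013; that interval cannot revive it.
None of the other events listed affects the running of the period under the stated rules.

November 16, 2013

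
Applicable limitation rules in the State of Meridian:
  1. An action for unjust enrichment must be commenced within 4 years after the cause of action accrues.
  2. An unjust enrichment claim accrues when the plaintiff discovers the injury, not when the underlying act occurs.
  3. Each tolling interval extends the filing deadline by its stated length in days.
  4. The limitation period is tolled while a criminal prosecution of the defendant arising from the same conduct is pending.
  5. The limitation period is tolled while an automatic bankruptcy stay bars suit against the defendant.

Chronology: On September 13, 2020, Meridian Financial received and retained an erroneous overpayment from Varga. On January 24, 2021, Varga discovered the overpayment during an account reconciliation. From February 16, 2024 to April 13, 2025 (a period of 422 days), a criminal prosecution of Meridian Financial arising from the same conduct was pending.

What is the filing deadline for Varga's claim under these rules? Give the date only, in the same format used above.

The claim did not accrue until Varga discovered the injury on January 24, 2021; the September 13, 2020 act date does not start the clock under the stated rule.
4 years from January 24, 2021 is January 24, 2025.
The pending criminal prosecution from February 16, 2024 to April 13, 2025 tolled the period for 422 days, extending the deadline to March 22, 2026.

March 22, 2026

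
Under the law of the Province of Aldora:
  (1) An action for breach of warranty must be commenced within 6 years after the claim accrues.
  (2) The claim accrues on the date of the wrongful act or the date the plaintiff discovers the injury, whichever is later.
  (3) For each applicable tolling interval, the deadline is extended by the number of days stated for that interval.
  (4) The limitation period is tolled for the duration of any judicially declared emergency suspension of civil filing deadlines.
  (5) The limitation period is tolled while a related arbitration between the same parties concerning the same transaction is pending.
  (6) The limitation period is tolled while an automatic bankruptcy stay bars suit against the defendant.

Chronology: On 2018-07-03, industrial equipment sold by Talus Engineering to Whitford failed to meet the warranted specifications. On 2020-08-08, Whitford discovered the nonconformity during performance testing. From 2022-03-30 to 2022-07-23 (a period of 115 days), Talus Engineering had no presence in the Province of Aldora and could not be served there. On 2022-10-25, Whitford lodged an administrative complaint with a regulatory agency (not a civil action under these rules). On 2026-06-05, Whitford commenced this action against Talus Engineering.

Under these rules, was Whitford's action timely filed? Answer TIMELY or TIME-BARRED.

Because discovery on 2020-08-08 post-dates the 2018-07-03 act, accrual under the later-of rule falls on 2020-08-08.
Adding the 6 years base period to 2020-08-08 gives a deadline of 2026-08-08, before any tolling.
The defendant's absence from the jurisdiction from 2022-03-30 to 2022-07-23 does not toll the period, because no stated rule makes the defendant's absence a tolling event.
None of the other events listed affects the running of the period under the stated rules.
The 2026-06-05 filing precedes the 2026-08-08 deadline; the claim is timely.

TIMELY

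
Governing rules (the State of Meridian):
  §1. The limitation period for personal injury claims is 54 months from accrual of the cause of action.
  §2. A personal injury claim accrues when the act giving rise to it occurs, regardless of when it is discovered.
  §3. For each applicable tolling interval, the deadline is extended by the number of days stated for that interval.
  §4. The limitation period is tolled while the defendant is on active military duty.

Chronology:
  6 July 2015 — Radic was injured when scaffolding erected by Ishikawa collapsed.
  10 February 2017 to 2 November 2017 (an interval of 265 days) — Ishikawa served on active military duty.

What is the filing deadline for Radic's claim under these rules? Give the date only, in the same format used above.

27 September 2020

The claim accrued on 6 July 2015, when the wrongful act occurred.
The untolled deadline — 54 months after 6 July 2015 — is 6 January 2020.
Because the defendant's active military service ran from 10 February 2017 to 2 November 2017, the deadline is extended by 265 days to 27 September 2020.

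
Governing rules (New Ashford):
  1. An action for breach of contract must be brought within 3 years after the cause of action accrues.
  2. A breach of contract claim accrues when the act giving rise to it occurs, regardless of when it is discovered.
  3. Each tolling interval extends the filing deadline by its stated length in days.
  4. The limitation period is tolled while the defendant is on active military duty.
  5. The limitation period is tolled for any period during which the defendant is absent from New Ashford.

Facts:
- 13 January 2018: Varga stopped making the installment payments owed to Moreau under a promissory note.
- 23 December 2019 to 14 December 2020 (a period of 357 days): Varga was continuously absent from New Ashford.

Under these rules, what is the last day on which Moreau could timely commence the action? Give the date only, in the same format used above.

The claim accrued on 13 January 2018, when the wrongful act occurred.
The untolled deadline — 3 years after 13 January 2018 — is 13 January 2021.
The defendant's absence from the jurisdiction from 23 December 2019 to 14 December 2020 tolled the period for 357 days, extending the deadline to 5 January 2022.

5 January 2022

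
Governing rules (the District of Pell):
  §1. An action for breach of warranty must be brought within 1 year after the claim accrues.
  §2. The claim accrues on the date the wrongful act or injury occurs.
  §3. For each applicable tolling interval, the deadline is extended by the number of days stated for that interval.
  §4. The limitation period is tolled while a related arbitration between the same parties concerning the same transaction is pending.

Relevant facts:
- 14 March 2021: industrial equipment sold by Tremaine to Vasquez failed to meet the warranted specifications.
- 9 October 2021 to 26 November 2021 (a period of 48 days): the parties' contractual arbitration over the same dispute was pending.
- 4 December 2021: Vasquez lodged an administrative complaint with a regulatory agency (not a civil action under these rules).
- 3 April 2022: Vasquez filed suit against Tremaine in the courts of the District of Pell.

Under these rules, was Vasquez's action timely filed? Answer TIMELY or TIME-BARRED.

TIMELY

The claim accrued on 14 March 2021, when the wrongful act occurred.
Adding the 1 year base period to 14 March 2021 gives a deadline of 14 March 2022, before any tolling.
The period was tolled for 48 days by the pending related arbitration (9 October 2021 to 26 November 2021), pushing the deadline to 1 May 2022.
None of the other events listed affects the running of the period under the stated rules.
The 3 April 2022 filing precedes the 1 May 2022 deadline; the claim is timely.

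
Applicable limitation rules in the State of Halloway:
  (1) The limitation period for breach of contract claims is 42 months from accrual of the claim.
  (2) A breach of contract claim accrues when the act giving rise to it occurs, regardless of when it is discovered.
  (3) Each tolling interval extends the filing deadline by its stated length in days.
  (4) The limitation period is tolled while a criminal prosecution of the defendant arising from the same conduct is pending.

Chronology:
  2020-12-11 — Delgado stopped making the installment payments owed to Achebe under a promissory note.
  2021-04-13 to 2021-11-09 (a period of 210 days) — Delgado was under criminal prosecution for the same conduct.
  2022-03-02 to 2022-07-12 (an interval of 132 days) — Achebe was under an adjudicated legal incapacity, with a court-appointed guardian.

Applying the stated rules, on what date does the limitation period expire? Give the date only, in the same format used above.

2025-01-07

The limitation period began to run on 2020-12-11.
The untolled deadline — 42 months after 2020-12-11 — is 2024-06-11.
The period was tolled for 210 days by the pending criminal prosecution (2021-04-13 to 2021-11-09), pushing the deadline to 2025-01-07.
Although the plaintiff's incapacity ran from 2022-03-02 to 2022-07-12, the stated rules do not make that a tolling event, so it is disregarded.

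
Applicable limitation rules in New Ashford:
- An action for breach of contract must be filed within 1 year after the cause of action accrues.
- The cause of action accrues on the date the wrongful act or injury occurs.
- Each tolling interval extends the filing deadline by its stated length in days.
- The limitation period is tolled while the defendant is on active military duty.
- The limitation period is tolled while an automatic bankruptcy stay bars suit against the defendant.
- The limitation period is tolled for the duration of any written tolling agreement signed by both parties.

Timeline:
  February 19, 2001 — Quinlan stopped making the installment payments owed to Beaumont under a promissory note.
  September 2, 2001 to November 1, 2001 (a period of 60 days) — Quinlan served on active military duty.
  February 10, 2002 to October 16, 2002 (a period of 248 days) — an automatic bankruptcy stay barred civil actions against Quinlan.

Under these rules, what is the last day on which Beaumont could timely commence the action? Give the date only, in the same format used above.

The limitation period began to run on February 19, 2001.
Adding the 1 year base period to February 19, 2001 gives a deadline of February 19, 2002, before any tolling.
The defendant's active military service from September 2, 2001 to November 1, 2001 tolled the period for 60 days, extending the deadline to April 20, 2002.
The period was tolled for 248 days by the automatic bankruptcy stay (February 10, 2002 to October 16, 2002), pushing the deadline to December 24, 2002.

December 24, 2002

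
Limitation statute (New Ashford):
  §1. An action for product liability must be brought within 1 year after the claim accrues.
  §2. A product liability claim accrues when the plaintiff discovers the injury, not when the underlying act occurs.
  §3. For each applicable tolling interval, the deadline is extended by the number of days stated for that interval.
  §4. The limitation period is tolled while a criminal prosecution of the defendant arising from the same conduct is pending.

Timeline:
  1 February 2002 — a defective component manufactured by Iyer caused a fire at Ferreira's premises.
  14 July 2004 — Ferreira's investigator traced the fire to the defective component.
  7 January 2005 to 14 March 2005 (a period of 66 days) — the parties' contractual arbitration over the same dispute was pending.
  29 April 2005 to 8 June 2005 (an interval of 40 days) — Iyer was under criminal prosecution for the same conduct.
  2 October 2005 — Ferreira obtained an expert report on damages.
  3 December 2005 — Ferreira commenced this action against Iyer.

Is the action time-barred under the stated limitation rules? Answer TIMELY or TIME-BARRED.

Under the discovery rule, the claim accrued on 14 July 2004, when Ferreira discovered the injury — not on the 1 February 2002 date of the underlying act.
1 year from 14 July 2004 is 14 July 2005.
Because the pending criminal prosecution ran from 29 April 2005 to 8 June 2005, the deadline is extended by 40 days to 23 August 2005.
No stated provision tolls the period for a pending arbitration, so the interval from 7 January 2005 to 14 March 2005 has no effect on the deadline.
None of the other events listed affects the running of the period under the stated rules.
The 3 December 2005 filing falls after the 23 August 2005 deadline; the claim is time-barred.

TIME-BARRED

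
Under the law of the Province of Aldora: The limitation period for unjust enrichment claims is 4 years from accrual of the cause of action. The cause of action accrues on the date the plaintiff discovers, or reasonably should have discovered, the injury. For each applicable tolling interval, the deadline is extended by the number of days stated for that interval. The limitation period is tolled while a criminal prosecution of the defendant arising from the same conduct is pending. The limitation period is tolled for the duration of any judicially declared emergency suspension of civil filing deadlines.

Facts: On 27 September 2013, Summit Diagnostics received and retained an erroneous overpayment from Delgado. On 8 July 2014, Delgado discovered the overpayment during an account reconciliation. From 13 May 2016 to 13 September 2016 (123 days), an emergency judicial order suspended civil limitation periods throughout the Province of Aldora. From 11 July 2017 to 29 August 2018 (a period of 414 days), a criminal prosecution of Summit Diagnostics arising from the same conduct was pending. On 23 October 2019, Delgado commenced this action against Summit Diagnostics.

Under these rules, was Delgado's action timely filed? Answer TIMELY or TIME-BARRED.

TIMELY

Under the discovery rule, the claim accrued on 8 July 2014, when Delgado discovered the injury — not on the 27 September 2013 date of the underlying act.
Adding the 4 years base period to 8 July 2014 gives a deadline of 8 July 2018, before any tolling.
The period was tolled for 123 days by the emergency suspension of filing deadlines (13 May 2016 to 13 September 2016), pushing the deadline to 8 November 2018.
The pending criminal prosecution from 11 July 2017 to 29 August 2018 tolled the period for 414 days, extending the deadline to 27 December 2019.
Filing on 23 October 2019 beat the 27 December 2019 deadline — the action is timely.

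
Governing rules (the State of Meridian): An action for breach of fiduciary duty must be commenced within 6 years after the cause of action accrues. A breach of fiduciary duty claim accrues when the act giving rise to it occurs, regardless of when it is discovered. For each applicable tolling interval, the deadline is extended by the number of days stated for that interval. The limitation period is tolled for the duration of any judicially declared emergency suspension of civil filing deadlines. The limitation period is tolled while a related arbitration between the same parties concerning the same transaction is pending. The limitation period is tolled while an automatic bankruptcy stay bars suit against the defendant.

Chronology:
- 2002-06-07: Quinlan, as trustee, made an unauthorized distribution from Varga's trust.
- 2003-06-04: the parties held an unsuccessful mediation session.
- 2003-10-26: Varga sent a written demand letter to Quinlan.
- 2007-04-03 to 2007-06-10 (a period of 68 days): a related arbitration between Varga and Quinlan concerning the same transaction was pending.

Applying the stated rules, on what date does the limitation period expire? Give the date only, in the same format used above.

2008-08-14

The limitation period began to run on 2002-06-07.
Adding the 6 years base period to 2002-06-07 gives a deadline of 2008-06-07, before any tolling.
Because the pending related arbitration ran from 2007-04-03 to 2007-06-10, the deadline is extended by 68 days to 2008-08-14.
Nothing else in the chronology tolls or restarts the period.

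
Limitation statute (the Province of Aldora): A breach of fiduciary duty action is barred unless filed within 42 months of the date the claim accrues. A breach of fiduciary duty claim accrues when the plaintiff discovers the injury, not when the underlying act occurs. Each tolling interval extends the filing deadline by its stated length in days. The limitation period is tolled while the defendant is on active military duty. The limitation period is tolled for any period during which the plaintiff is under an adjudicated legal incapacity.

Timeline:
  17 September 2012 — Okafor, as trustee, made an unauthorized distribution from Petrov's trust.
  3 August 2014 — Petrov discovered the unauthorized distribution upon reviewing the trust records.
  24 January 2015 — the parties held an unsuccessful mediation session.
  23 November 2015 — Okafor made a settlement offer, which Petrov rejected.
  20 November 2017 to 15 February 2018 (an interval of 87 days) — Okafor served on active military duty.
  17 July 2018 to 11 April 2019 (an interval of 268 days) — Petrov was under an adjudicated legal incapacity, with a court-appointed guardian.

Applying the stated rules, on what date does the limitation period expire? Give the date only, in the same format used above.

1 May 2018

The claim did not accrue until Petrov discovered the injury on 3 August 2014; the 17 September 2012 act date does not start the clock under the stated rule.
Adding the 42 months base period to 3 August 2014 gives a deadline of 3 February 2018, before any tolling.
Because the defendant's active military service ran from 20 November 2017 to 15 February 2018, the deadline is extended by 87 days to 1 May 2018.
The plaintiff's legal incapacity from 17 July 2018 to 11 April 2019 began after the period had already run on 1 May 2018, so it has no tolling effect.
None of the other events listed affects the running of the period under the stated rules.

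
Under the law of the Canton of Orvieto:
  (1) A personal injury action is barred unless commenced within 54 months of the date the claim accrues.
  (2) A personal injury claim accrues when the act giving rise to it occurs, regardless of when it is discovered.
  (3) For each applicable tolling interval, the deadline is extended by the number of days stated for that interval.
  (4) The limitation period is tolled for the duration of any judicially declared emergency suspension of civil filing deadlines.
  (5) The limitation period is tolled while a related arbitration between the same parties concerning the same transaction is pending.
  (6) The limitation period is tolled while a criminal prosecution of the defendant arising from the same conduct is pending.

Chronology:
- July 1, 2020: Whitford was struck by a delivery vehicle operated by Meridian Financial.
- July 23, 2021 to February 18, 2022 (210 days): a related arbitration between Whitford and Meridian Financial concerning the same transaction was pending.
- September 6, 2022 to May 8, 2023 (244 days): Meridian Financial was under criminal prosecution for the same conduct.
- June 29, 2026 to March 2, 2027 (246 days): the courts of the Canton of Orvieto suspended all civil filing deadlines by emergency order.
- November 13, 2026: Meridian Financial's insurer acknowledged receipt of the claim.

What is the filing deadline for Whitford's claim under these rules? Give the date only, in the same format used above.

The limitation period began to run on July 1, 2020.
54 months from July 1, 2020 is January 1, 2025.
Because the pending related arbitration ran from July 23, 2021 to February 18, 2022, the deadline is extended by 210 days to July 30, 2025.
The period was tolled for 244 days by the pending criminal prosecution (September 6, 2022 to May 8, 2023), pushing the deadline to March 31, 2026.
The emergency suspension of filing deadlines from June 29, 2026 to March 2, 2027 began after the period had already run on March 31, 2026, so it has no tolling effect.
None of the other events listed affects the running of the period under the stated rules.

March 31, 2026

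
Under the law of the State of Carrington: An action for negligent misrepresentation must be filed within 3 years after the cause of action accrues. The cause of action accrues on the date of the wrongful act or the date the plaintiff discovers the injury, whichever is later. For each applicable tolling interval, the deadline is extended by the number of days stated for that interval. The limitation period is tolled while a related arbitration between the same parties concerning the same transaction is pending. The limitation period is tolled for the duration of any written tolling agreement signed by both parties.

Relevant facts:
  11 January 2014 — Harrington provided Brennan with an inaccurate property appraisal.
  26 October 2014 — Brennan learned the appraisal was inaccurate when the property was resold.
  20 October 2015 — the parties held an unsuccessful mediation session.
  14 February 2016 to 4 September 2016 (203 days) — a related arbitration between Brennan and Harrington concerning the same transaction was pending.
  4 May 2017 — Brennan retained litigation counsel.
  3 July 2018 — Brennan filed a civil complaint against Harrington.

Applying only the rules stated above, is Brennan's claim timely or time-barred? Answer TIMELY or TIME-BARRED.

Because discovery on 26 October 2014 post-dates the 11 January 2014 act, accrual under the later-of rule falls on 26 October 2014.
3 years from 26 October 2014 is 26 October 2017.
Because the pending related arbitration ran from 14 February 2016 to 4 September 2016, the deadline is extended by 203 days to 17 May 2018.
The other events in the timeline have no effect on the limitation period under the stated rules.
Filing on 3 July 2018 missed the 17 May 2018 deadline — the action is time-barred.

TIME-BARRED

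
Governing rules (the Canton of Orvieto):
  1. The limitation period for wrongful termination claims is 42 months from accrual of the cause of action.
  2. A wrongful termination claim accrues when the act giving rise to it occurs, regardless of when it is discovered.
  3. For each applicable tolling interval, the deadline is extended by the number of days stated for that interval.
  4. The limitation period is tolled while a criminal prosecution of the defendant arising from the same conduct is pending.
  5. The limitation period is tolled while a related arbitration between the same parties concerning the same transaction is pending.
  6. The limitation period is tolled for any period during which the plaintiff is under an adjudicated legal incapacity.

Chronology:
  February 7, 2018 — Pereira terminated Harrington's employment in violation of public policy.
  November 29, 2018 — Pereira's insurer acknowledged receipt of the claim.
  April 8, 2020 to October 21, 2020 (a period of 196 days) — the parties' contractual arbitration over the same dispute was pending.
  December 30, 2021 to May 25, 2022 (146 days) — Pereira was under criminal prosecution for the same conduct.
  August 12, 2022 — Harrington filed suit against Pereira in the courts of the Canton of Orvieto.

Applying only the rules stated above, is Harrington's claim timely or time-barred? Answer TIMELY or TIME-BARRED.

The limitation period began to run on February 7, 2018.
Adding the 42 months base period to February 7, 2018 gives a deadline of August 7, 2021, before any tolling.
Because the pending related arbitration ran from April 8, 2020 to October 21, 2020, the deadline is extended by 196 days to February 19, 2022.
The pending criminal prosecution from December 30, 2021 to May 25, 2022 tolled the period for 146 days, extending the deadline to July 15, 2022.
Nothing else in the chronology tolls or restarts the period.
Filing on August 12, 2022 missed the July 15, 2022 deadline — the action is time-barred.

TIME-BARRED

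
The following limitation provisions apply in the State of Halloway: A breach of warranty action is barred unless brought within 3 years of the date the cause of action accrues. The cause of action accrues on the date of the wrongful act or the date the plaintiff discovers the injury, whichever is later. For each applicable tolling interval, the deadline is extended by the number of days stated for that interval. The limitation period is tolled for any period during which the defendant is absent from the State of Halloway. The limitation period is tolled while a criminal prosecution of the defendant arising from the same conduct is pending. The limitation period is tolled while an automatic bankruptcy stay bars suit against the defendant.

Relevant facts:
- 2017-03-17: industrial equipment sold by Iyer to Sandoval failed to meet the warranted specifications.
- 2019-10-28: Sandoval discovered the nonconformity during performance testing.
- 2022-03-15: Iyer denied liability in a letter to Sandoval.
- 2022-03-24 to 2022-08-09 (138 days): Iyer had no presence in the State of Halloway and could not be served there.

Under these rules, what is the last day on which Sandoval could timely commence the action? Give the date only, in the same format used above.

2023-03-15

Because discovery on 2019-10-28 post-dates the 2017-03-17 act, accrual under the later-of rule falls on 2019-10-28.
Adding the 3 years base period to 2019-10-28 gives a deadline of 2022-10-28, before any tolling.
The period was tolled for 138 days by the defendant's absence from the jurisdiction (2022-03-24 to 2022-08-09), pushing the deadline to 2023-03-15.
The other events in the timeline have no effect on the limitation period under the stated rules.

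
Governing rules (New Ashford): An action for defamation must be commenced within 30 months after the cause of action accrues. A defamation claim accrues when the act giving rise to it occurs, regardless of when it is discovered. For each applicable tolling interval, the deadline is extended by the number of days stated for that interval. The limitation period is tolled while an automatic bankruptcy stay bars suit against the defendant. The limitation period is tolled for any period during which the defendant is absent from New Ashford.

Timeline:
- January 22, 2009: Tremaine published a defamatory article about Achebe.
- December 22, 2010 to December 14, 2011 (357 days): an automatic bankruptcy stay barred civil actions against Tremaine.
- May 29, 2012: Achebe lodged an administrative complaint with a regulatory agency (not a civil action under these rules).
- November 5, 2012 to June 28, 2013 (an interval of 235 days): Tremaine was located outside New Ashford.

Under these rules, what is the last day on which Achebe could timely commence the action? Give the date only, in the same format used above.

July 13, 2012

The cause of action accrued on January 22, 2009, the date of the act.
30 months from January 22, 2009 is July 22, 2011.
Because the automatic bankruptcy stay ran from December 22, 2010 to December 14, 2011, the deadline is extended by 357 days to July 13, 2012.
By the time the defendant's absence from the jurisdiction began on November 5, 2012, the limitation period had already expired on July 13, 2012; that interval cannot revive it.
The other events in the timeline have no effect on the limitation period under the stated rules.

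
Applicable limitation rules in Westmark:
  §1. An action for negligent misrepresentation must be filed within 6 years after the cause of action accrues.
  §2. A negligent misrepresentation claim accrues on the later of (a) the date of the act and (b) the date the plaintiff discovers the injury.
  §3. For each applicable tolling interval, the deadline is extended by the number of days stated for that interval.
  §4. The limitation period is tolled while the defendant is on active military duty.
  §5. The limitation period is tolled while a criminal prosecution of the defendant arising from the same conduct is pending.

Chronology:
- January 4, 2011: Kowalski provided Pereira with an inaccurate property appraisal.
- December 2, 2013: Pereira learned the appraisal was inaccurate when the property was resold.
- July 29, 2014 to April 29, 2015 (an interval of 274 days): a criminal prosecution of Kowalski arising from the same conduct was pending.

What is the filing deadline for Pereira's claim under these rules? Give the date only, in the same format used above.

The claim accrued on December 2, 2013 — the later of the January 4, 2011 act and the December 2, 2013 discovery.
The untolled deadline — 6 years after December 2, 2013 — is December 2, 2019.
The period was tolled for 274 days by the pending criminal prosecution (July 29, 2014 to April 29, 2015), pushing the deadline to September 1, 2020.

September 1, 2020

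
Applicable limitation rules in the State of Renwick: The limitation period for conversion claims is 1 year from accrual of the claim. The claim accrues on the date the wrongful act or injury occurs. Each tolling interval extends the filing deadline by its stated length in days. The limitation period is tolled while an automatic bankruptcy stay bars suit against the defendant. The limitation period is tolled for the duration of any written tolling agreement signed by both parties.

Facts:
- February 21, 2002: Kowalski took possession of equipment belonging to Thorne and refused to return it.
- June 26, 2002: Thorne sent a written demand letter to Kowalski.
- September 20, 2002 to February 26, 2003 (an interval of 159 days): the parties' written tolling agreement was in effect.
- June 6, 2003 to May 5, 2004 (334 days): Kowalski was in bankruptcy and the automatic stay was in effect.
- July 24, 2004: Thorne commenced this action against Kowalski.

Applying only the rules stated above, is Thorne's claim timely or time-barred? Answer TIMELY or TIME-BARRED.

The claim accrued on February 21, 2002, when the wrongful act occurred.
1 year from February 21, 2002 is February 21, 2003.
The written tolling agreement from September 20, 2002 to February 26, 2003 tolled the period for 159 days, extending the deadline to July 30, 2003.
Because the automatic bankruptcy stay ran from June 6, 2003 to May 5, 2004, the deadline is extended by 334 days to June 28, 2004.
Nothing else in the chronology tolls or restarts the period.
Filing on July 24, 2004 missed the June 28, 2004 deadline — the action is time-barred.

TIME-BARRED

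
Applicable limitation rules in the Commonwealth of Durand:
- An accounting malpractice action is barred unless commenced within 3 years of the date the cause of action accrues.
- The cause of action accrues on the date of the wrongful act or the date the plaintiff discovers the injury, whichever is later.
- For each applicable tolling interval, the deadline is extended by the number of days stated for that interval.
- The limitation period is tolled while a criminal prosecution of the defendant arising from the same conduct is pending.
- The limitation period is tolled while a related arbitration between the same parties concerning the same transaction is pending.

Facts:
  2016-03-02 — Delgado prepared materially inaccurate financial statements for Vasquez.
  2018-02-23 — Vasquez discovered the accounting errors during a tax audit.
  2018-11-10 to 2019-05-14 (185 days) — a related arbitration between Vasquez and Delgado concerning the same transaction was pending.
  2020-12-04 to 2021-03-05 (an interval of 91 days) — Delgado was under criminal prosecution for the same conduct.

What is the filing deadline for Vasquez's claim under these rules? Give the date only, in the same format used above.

2021-11-26

The claim accrued on 2018-02-23 — the later of the 2016-03-02 act and the 2018-02-23 discovery.
The untolled deadline — 3 years after 2018-02-23 — is 2021-02-23.
The pending related arbitration from 2018-11-10 to 2019-05-14 tolled the period for 185 days, extending the deadline to 2021-08-27.
Because the pending criminal prosecution ran from 2020-12-04 to 2021-03-05, the deadline is extended by 91 days to 2021-11-26.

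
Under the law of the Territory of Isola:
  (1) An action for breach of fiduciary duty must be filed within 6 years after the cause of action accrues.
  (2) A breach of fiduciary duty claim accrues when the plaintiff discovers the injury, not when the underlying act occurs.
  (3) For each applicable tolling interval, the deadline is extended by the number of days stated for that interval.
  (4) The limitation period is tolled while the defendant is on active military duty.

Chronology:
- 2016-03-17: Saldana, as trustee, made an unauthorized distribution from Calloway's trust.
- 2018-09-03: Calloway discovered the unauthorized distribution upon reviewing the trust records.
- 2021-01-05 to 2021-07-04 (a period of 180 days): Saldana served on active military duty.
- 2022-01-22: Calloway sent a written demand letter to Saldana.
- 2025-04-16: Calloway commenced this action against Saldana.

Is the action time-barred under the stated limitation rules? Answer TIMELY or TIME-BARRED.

The claim did not accrue until Calloway discovered the injury on 2018-09-03; the 2016-03-17 act date does not start the clock under the stated rule.
The untolled deadline — 6 years after 2018-09-03 — is 2024-09-03.
The period was tolled for 180 days by the defendant's active military service (2021-01-05 to 2021-07-04), pushing the deadline to 2025-03-02.
The other events in the timeline have no effect on the limitation period under the stated rules.
The 2025-04-16 filing falls after the 2025-03-02 deadline; the claim is time-barred.

TIME-BARRED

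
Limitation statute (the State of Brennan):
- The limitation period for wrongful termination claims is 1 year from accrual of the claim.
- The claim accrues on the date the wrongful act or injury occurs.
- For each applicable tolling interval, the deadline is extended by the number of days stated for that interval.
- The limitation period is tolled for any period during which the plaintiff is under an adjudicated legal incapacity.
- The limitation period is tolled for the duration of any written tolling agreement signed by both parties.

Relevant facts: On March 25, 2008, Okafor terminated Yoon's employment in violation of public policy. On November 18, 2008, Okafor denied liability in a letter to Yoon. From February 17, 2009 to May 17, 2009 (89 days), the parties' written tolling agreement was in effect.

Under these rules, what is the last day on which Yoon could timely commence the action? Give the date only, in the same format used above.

June 22, 2009

The limitation period began to run on March 25, 2008.
The untolled deadline — 1 year after March 25, 2008 — is March 25, 2009.
The written tolling agreement from February 17, 2009 to May 17, 2009 tolled the period for 89 days, extending the deadline to June 22, 2009.
The other events in the timeline have no effect on the limitation period under the stated rules.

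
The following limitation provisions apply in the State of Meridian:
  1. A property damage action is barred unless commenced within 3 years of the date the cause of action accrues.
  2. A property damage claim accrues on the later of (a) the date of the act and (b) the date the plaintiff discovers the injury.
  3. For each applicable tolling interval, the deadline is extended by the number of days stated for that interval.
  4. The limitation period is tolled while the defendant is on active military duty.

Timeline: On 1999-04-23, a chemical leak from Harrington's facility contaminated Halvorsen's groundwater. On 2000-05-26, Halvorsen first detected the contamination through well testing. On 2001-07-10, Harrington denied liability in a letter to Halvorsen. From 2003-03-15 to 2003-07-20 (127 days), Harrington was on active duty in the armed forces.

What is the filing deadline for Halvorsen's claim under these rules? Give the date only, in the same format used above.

2003-09-30

The claim accrued on 2000-05-26 — the later of the 1999-04-23 act and the 2000-05-26 discovery.
3 years from 2000-05-26 is 2003-05-26.
Because the defendant's active military service ran from 2003-03-15 to 2003-07-20, the deadline is extended by 127 days to 2003-09-30.
Nothing else in the chronology tolls or restarts the period.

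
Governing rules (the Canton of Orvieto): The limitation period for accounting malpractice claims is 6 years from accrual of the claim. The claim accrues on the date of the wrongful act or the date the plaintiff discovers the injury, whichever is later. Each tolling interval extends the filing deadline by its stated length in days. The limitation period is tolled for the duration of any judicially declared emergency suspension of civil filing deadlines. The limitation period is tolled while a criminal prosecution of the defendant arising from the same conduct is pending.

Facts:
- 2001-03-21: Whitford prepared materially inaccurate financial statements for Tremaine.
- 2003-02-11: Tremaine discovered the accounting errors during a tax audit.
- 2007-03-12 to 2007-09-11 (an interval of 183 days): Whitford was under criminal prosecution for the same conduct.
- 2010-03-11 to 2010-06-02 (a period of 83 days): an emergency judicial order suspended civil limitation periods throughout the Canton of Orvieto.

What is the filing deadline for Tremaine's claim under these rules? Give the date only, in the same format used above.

Taking the later of the act (2001-03-21) and discovery (2003-02-11), the claim accrued on 2003-02-11.
Adding the 6 years base period to 2003-02-11 gives a deadline of 2009-02-11, before any tolling.
The pending criminal prosecution from 2007-03-12 to 2007-09-11 tolled the period for 183 days, extending the deadline to 2009-08-13.
The emergency suspension of filing deadlines starting 2010-03-11 came too late — the period had run on 2009-08-13 — and so does not extend the deadline.

2009-08-13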